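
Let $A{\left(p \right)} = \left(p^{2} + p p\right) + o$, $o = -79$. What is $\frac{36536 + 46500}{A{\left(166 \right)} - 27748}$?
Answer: $\frac{83036}{27285} \approx 3.0433$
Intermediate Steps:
$A{\left(p \right)} = -79 + 2 p^{2}$ ($A{\left(p \right)} = \left(p^{2} + p p\right) - 79 = \left(p^{2} + p^{2}\right) - 79 = 2 p^{2} - 79 = -79 + 2 p^{2}$)
$\frac{36536 + 46500}{A{\left(166 \right)} - 27748} = \frac{36536 + 46500}{\left(-79 + 2 \cdot 166^{2}\right) - 27748} = \frac{83036}{\left(-79 + 2 \cdot 27556\right) - 27748} = \frac{83036}{\left(-79 + 55112\right) - 27748} = \frac{83036}{55033 - 27748} = \frac{83036}{27285}$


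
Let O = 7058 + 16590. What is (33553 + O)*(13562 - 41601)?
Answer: -1603858839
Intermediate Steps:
O = 23648
(33553 + O)*(13562 - 41601) = (33553 + 23648)*(13562 - 41601) = 57201*(-28039) = -1603858839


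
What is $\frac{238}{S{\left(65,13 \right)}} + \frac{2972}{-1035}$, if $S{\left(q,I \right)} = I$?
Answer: $\frac{207694}{13455} \approx 15.436$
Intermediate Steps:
$\frac{238}{S{\left(65,13 \right)}} + \frac{2972}{-1035} = \frac{238}{13} + \frac{2972}{-1035} = 238 \cdot \frac{1}{13} + 2972 \left(- \frac{1}{1035}\right) = \frac{238}{13} - \frac{2972}{1035} = \frac{207694}{13455}$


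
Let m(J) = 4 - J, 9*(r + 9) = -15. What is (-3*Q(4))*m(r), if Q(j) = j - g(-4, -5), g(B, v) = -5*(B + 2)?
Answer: 264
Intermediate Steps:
r = -32/3 (r = -9 + (⅑)*(-15) = -9 - 5/3 = -32/3 ≈ -10.667)
g(B, v) = -10 - 5*B (g(B, v) = -5*(2 + B) = -10 - 5*B)
Q(j) = -10 + j (Q(j) = j - (-10 - 5*(-4)) = j - (-10 + 20) = j - 1*10 = j - 10 = -10 + j)
(-3*Q(4))*m(r) = (-3*(-10 + 4))*(4 - 1*(-32/3)) = (-3*(-6))*(4 + 32/3) = 18*(44/3) = 264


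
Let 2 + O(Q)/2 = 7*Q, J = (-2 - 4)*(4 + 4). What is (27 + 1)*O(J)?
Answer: -18928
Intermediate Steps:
J = -48 (J = -6*8 = -48)
O(Q) = -4 + 14*Q (O(Q) = -4 + 2*(7*Q) = -4 + 14*Q)
(27 + 1)*O(J) = (27 + 1)*(-4 + 14*(-48)) = 28*(-4 - 672) = 28*(-676) = -18928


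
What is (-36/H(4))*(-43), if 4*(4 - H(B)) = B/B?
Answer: 2064/5 ≈ 412.80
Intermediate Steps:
H(B) = 15/4 (H(B) = 4 - B/(4*B) = 4 - ¼*1 = 4 - ¼ = 15/4)
(-36/H(4))*(-43) = (-36/(15/4))*(-43) = ((4/15)*(-36))*(-43) = -48/5*(-43) = 2064/5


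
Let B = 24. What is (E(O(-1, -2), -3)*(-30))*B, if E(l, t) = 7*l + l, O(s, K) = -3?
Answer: 17280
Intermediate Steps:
E(l, t) = 8*l
(E(O(-1, -2), -3)*(-30))*B = ((8*(-3))*(-30))*24 = -24*(-30)*24 = 720*24 = 17280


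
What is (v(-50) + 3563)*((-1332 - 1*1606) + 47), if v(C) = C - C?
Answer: -10300633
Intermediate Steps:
v(C) = 0
(v(-50) + 3563)*((-1332 - 1*1606) + 47) = (0 + 3563)*((-1332 - 1*1606) + 47) = 3563*((-1332 - 1606) + 47) = 3563*(-2938 + 47) = 3563*(-2891) = -10300633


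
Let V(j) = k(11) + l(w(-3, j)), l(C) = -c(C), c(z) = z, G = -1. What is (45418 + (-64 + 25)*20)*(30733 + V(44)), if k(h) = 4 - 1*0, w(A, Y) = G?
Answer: 1372082844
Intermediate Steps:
w(A, Y) = -1
l(C) = -C
k(h) = 4 (k(h) = 4 + 0 = 4)
V(j) = 5 (V(j) = 4 - 1*(-1) = 4 + 1 = 5)
(45418 + (-64 + 25)*20)*(30733 + V(44)) = (45418 + (-64 + 25)*20)*(30733 + 5) = (45418 - 39*20)*30738 = (45418 - 780)*30738 = 44638*30738 = 1372082844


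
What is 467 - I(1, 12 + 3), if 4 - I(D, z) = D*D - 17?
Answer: 447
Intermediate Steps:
I(D, z) = 21 - D² (I(D, z) = 4 - (D*D - 17) = 4 - (D² - 17) = 4 - (-17 + D²) = 4 + (17 - D²) = 21 - D²)
467 - I(1, 12 + 3) = 467 - (21 - 1*1²) = 467 - (21 - 1*1) = 467 - (21 - 1) = 467 - 1*20 = 467 - 20 = 447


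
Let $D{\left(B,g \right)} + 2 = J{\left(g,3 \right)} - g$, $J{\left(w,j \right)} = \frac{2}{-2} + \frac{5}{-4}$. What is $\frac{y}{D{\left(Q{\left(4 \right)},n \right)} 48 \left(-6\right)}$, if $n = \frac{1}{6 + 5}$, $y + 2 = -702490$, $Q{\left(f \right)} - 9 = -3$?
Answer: $- \frac{643951}{1146} \approx -561.91$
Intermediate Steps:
$Q{\left(f \right)} = 6$ ($Q{\left(f \right)} = 9 - 3 = 6$)
$y = -702492$ ($y = -2 - 702490 = -702492$)
$J{\left(w,j \right)} = - \frac{9}{4}$ ($J{\left(w,j \right)} = 2 \left(- \frac{1}{2}\right) + 5 \left(- \frac{1}{4}\right) = -1 - \frac{5}{4} = - \frac{9}{4}$)
$n = \frac{1}{11} \approx 0.090909$
$D{\left(B,g \right)} = - \frac{17}{4} - g$ ($D{\left(B,g \right)} = -2 - \left(\frac{9}{4} + g\right) = - \frac{17}{4} - g$)
$\frac{y}{D{\left(Q{\left(4 \right)},n \right)} 48 \left(-6\right)} = - \frac{702492}{\left(- \frac{17}{4} - \frac{1}{11}\right) 48 \left(-6\right)} = - \frac{702492}{\left(- \frac{191}{44}\right) 48 \left(-6\right)} = - \frac{702492}{\left(- \frac{2292}{11}\right) \left(-6\right)} = - \frac{702492}{\frac{13752}{11}} = \left(-702492\right) \frac{11}{13752} = - \frac{643951}{1146}$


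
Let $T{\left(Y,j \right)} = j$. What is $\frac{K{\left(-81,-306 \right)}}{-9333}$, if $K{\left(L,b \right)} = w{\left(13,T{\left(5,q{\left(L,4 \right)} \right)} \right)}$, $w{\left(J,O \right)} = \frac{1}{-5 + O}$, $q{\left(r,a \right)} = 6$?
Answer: $- \frac{1}{9333} \approx -0.00010715$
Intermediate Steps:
$K{\left(L,b \right)} = 1$ ($K{\left(L,b \right)} = \frac{1}{-5 + 6} = 1^{-1} = 1$)
$\frac{K{\left(-81,-306 \right)}}{-9333} = 1 \frac{1}{-9333} = 1 \left(- \frac{1}{9333}\right) = - \frac{1}{9333}$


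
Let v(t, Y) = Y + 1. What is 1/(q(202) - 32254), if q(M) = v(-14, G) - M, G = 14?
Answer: -1/32441 ≈ -3.0825e-5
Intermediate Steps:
v(t, Y) = 1 + Y
q(M) = 15 - M (q(M) = (1 + 14) - M = 15 - M)
1/(q(202) - 32254) = 1/((15 - 1*202) - 32254) = 1/((15 - 202) - 32254) = 1/(-187 - 32254) = 1/(-32441) = -1/32441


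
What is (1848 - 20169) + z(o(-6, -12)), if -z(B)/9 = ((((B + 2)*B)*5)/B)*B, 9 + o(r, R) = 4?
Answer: -18996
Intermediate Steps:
o(r, R) = -5 (o(r, R) = -9 + 4 = -5)
z(B) = -9*B*(10 + 5*B) (z(B) = -9*(((B + 2)*B)*5)/B*B = -9*(((2 + B)*B)*5)/B*B = -9*((B*(2 + B))*5)/B*B = -9*(5*B*(2 + B))/B*B = -9*(10 + 5*B)*B = -9*B*(10 + 5*B))
(1848 - 20169) + z(o(-6, -12)) = (1848 - 20169) - 45*(-5)*(2 - 5) = -18321 - 45*(-5)*(-3) = -18321 - 675 = -18996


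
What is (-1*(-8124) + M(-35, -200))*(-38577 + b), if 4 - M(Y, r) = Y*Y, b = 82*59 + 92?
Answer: -232265241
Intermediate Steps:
b = 4930 (b = 4838 + 92 = 4930)
M(Y, r) = 4 - Y² (M(Y, r) = 4 - Y*Y = 4 - Y²)
(-1*(-8124) + M(-35, -200))*(-38577 + b) = (-1*(-8124) + (4 - 1*(-35)²))*(-38577 + 4930) = (8124 + (4 - 1*1225))*(-33647) = (8124 + (4 - 1225))*(-33647) = (8124 - 1221)*(-33647) = 6903*(-33647) = -232265241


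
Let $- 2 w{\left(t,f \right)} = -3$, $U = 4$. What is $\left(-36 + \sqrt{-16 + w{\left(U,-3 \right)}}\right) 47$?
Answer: $-1692 + \frac{47 i \sqrt{58}}{2} \approx -1692.0 + 178.97 i$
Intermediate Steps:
$w{\left(t,f \right)} = \frac{3}{2}$ ($w{\left(t,f \right)} = \left(- \frac{1}{2}\right) \left(-3\right) = \frac{3}{2}$)
$\left(-36 + \sqrt{-16 + w{\left(U,-3 \right)}}\right) 47 = \left(-36 + \sqrt{-16 + \frac{3}{2}}\right) 47 = \left(-36 + \sqrt{- \frac{29}{2}}\right) 47 = \left(-36 + \frac{i \sqrt{58}}{2}\right) 47 = -1692 + \frac{47 i \sqrt{58}}{2}$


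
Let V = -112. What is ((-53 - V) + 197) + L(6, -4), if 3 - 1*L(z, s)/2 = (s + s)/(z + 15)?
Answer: 5518/21 ≈ 262.76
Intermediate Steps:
L(z, s) = 6 - 4*s/(15 + z) (L(z, s) = 6 - 2*(s + s)/(z + 15) = 6 - 2*2*s/(15 + z) = 6 - 4*s/(15 + z))
((-53 - V) + 197) + L(6, -4) = ((-53 - 1*(-112)) + 197) + 2*(45 - 2*(-4) + 3*6)/(15 + 6) = ((-53 + 112) + 197) + 2*(45 + 8 + 18)/21 = (59 + 197) + 2*(1/21)*71 = 256 + 142/21 = 5518/21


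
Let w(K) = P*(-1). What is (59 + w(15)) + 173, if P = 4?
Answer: 228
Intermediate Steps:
w(K) = -4 (w(K) = 4*(-1) = -4)
(59 + w(15)) + 173 = (59 - 4) + 173 = 55 + 173 = 228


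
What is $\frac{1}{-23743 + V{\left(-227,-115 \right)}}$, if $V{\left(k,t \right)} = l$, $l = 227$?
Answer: $- \frac{1}{23516} \approx -4.2524 \cdot 10^{-5}$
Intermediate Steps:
$V{\left(k,t \right)} = 227$
$\frac{1}{-23743 + V{\left(-227,-115 \right)}} = \frac{1}{-23743 + 227} = \frac{1}{-23516} = - \frac{1}{23516}$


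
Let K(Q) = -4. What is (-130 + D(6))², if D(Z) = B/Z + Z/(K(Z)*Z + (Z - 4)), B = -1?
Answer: 74114881/4356 ≈ 17014.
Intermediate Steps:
D(Z) = -1/Z + Z/(-4 - 3*Z) (D(Z) = -1/Z + Z/(-4*Z + (Z - 4)) = -1/Z + Z/(-4*Z + (-4 + Z)) = -1/Z + Z/(-4 - 3*Z))
(-130 + D(6))² = (-130 + (4 + 6² + 3*6)/(6*(-4 - 3*6)))² = (-130 + (4 + 36 + 18)/(6*(-4 - 18)))² = (-130 + (⅙)*58/(-22))² = (-130 + (⅙)*(-1/22)*58)² = (-130 - 29/66)² = (-8609/66)² = 74114881/4356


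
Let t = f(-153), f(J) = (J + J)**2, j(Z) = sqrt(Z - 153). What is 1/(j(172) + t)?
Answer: 93636/8767700477 - sqrt(19)/8767700477 ≈ 1.0679e-5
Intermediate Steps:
j(Z) = sqrt(-153 + Z)
f(J) = 4*J**2 (f(J) = (2*J)**2 = 4*J**2)
t = 93636 (t = 4*(-153)**2 = 4*23409 = 93636)
1/(j(172) + t) = 1/(sqrt(-153 + 172) + 93636) = 1/(sqrt(19) + 93636) = 1/(93636 + sqrt(19))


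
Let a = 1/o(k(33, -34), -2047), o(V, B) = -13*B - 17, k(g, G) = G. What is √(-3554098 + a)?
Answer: I*√2513603240719334/26594 ≈ 1885.2*I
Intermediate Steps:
o(V, B) = -17 - 13*B
a = 1/26594 (a = 1/(-17 - 13*(-2047)) = 1/(-17 + 26611) = 1/26594 ≈ 3.7602e-5)
√(-3554098 + a) = √(-3554098 + 1/26594) = √(-94517682211/26594) = I*√2513603240719334/26594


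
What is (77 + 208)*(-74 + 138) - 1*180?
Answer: 18060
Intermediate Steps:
(77 + 208)*(-74 + 138) - 1*180 = 285*64 - 180 = 18240 - 180 = 18060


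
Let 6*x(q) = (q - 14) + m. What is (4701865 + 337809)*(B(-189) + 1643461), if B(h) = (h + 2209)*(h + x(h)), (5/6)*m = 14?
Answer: 18127611624194/3 ≈ 6.0425e+12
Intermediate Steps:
m = 84/5 (m = (6/5)*14 = 84/5 ≈ 16.800)
x(q) = 7/15 + q/6 (x(q) = ((q - 14) + 84/5)/6 = ((-14 + q) + 84/5)/6 = (14/5 + q)/6 = 7/15 + q/6)
B(h) = (2209 + h)*(7/15 + 7*h/6) (B(h) = (h + 2209)*(h + (7/15 + h/6)) = (2209 + h)*(7/15 + 7*h/6))
(4701865 + 337809)*(B(-189) + 1643461) = (4701865 + 337809)*((15463/15 + (7/6)*(-189)² + (77329/30)*(-189)) + 1643461) = 5039674*((15463/15 + (7/6)*35721 - 4871727/10) + 1643461) = 5039674*((15463/15 + 83349/2 - 4871727/10) + 1643461) = 5039674*(-1333402/3 + 1643461) = 5039674*(3596981/3) = 18127611624194/3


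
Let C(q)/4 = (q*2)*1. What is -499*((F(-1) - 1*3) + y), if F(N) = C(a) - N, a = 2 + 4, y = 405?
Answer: -225049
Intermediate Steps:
a = 6
C(q) = 8*q (C(q) = 4*((q*2)*1) = 4*((2*q)*1) = 4*(2*q) = 8*q)
F(N) = 48 - N (F(N) = 8*6 - N = 48 - N)
-499*((F(-1) - 1*3) + y) = -499*(((48 - 1*(-1)) - 1*3) + 405) = -499*(((48 + 1) - 3) + 405) = -499*((49 - 3) + 405) = -499*(46 + 405) = -499*451 = -225049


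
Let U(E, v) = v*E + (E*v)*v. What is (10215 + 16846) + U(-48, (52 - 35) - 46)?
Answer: -11915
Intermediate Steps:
U(E, v) = E*v + E*v²
(10215 + 16846) + U(-48, (52 - 35) - 46) = (10215 + 16846) - 48*((52 - 35) - 46)*(1 + ((52 - 35) - 46)) = 27061 - 48*(17 - 46)*(1 + (17 - 46)) = 27061 - 48*(-29)*(1 - 29) = 27061 - 48*(-29)*(-28) = 27061 - 38976 = -11915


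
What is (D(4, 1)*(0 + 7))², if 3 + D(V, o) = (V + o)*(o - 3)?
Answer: 8281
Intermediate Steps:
D(V, o) = -3 + (-3 + o)*(V + o) (D(V, o) = -3 + (V + o)*(o - 3) = -3 + (V + o)*(-3 + o) = -3 + (-3 + o)*(V + o))
(D(4, 1)*(0 + 7))² = ((-3 + 1² - 3*4 - 3*1 + 4*1)*(0 + 7))² = ((-3 + 1 - 12 - 3 + 4)*7)² = (-13*7)² = (-91)² = 8281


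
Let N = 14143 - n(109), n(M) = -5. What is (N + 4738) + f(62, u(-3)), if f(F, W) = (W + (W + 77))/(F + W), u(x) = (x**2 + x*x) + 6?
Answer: 1624321/86 ≈ 18887.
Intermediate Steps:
u(x) = 6 + 2*x**2 (u(x) = (x**2 + x**2) + 6 = 2*x**2 + 6 = 6 + 2*x**2)
f(F, W) = (77 + 2*W)/(F + W) (f(F, W) = (W + (77 + W))/(F + W) = (77 + 2*W)/(F + W))
N = 14148 (N = 14143 - 1*(-5) = 14143 + 5 = 14148)
(N + 4738) + f(62, u(-3)) = (14148 + 4738) + (77 + 2*(6 + 2*(-3)**2))/(62 + (6 + 2*(-3)**2)) = 18886 + (77 + 2*(6 + 2*9))/(62 + (6 + 2*9)) = 18886 + (77 + 2*(6 + 18))/(62 + (6 + 18)) = 18886 + (77 + 2*24)/(62 + 24) = 18886 + (77 + 48)/86 = 18886 + (1/86)*125 = 18886 + 125/86 = 1624321/86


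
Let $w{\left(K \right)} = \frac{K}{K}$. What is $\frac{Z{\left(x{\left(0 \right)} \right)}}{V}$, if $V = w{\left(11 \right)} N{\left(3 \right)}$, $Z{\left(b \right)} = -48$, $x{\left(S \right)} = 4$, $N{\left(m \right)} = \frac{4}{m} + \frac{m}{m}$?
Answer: $- \frac{144}{7} \approx -20.571$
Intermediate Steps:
$N{\left(m \right)} = 1 + \frac{4}{m}$ ($N{\left(m \right)} = \frac{4}{m} + 1 = 1 + \frac{4}{m}$)
$w{\left(K \right)} = 1$
$V = \frac{7}{3}$ ($V = 1 \frac{4 + 3}{3} = 1 \cdot \frac{1}{3} \cdot 7 = 1 \cdot \frac{7}{3} = \frac{7}{3} \approx 2.3333$)
$\frac{Z{\left(x{\left(0 \right)} \right)}}{V} = - \frac{48}{\frac{7}{3}} = \left(-48\right) \frac{3}{7} = - \frac{144}{7}$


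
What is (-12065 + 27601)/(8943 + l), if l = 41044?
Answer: 15536/49987 ≈ 0.31080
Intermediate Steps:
(-12065 + 27601)/(8943 + l) = (-12065 + 27601)/(8943 + 41044) = 15536/49987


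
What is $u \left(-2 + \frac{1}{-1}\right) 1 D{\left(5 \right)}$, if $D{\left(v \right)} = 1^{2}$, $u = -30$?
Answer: $90$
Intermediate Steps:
$D{\left(v \right)} = 1$
$u \left(-2 + \frac{1}{-1}\right) 1 D{\left(5 \right)} = - 30 \left(-2 + \frac{1}{-1}\right) 1 \cdot 1 = - 30 \left(-2 - 1\right) 1 \cdot 1 = - 30 \left(\left(-3\right) 1\right) 1 = \left(-30\right) \left(-3\right) 1 = 90 \cdot 1 = 90$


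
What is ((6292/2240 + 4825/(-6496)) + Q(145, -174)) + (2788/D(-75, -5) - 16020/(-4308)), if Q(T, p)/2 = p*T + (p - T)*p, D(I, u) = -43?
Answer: 4332969494199/71627680 ≈ 60493.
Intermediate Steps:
Q(T, p) = 2*T*p + 2*p*(p - T) (Q(T, p) = 2*(p*T + (p - T)*p) = 2*(T*p + p*(p - T)) = 2*T*p + 2*p*(p - T))
((6292/2240 + 4825/(-6496)) + Q(145, -174)) + (2788/D(-75, -5) - 16020/(-4308)) = ((6292/2240 + 4825/(-6496)) + 2*(-174)²) + (2788/(-43) - 16020/(-4308)) = ((6292*(1/2240) + 4825*(-1/6496)) + 2*30276) + (2788*(-1/43) - 16020*(-1/4308)) = ((1573/560 - 4825/6496) + 60552) + (-2788/43 + 1335/359) = (9587/4640 + 60552) - 943487/15437 = 280970867/4640 - 943487/15437 = 4332969494199/71627680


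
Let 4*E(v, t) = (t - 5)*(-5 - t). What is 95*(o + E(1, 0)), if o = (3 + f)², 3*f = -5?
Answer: 27455/36 ≈ 762.64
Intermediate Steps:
f = -5/3 (f = (⅓)*(-5) = -5/3 ≈ -1.6667)
E(v, t) = (-5 + t)*(-5 - t)/4 (E(v, t) = ((t - 5)*(-5 - t))/4 = ((-5 + t)*(-5 - t))/4 = (-5 + t)*(-5 - t)/4)
o = 16/9 (o = (3 - 5/3)² = (4/3)² = 16/9 ≈ 1.7778)
95*(o + E(1, 0)) = 95*(16/9 + (25/4 - ¼*0²)) = 95*(16/9 + (25/4 - ¼*0)) = 95*(16/9 + (25/4 + 0)) = 95*(16/9 + 25/4) = 95*(289/36) = 27455/36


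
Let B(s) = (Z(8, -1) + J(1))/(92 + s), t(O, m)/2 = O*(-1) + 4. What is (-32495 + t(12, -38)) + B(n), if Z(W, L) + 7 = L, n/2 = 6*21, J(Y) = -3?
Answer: -11183795/344 ≈ -32511.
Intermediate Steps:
t(O, m) = 8 - 2*O (t(O, m) = 2*(O*(-1) + 4) = 2*(-O + 4) = 2*(4 - O) = 8 - 2*O)
n = 252 (n = 2*(6*21) = 2*126 = 252)
Z(W, L) = -7 + L
B(s) = -11/(92 + s) (B(s) = ((-7 - 1) - 3)/(92 + s) = (-8 - 3)/(92 + s) = -11/(92 + s))
(-32495 + t(12, -38)) + B(n) = (-32495 + (8 - 2*12)) - 11/(92 + 252) = (-32495 + (8 - 24)) - 11/344 = (-32495 - 16) - 11*1/344 = -32511 - 11/344 = -11183795/344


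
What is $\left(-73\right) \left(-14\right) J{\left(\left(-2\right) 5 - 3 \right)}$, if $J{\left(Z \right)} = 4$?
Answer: $4088$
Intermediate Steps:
$\left(-73\right) \left(-14\right) J{\left(\left(-2\right) 5 - 3 \right)} = \left(-73\right) \left(-14\right) 4 = 1022 \cdot 4 = 4088$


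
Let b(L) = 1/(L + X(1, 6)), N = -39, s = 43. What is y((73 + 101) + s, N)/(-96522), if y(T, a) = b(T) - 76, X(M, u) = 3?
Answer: 5573/7078280 ≈ 0.00078734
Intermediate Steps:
b(L) = 1/(3 + L) (b(L) = 1/(L + 3) = 1/(3 + L))
y(T, a) = -76 + 1/(3 + T) (y(T, a) = 1/(3 + T) - 76 = -76 + 1/(3 + T))
y((73 + 101) + s, N)/(-96522) = ((-227 - 76*((73 + 101) + 43))/(3 + ((73 + 101) + 43)))/(-96522) = ((-227 - 76*(174 + 43))/(3 + (174 + 43)))*(-1/96522) = ((-227 - 76*217)/(3 + 217))*(-1/96522) = ((-227 - 16492)/220)*(-1/96522) = ((1/220)*(-16719))*(-1/96522) = -16719/220*(-1/96522) = 5573/7078280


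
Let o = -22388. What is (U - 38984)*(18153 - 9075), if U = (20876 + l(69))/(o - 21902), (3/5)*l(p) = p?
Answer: -7837138851189/22145 ≈ -3.5390e+8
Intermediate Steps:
l(p) = 5*p/3
U = -20991/44290 (U = (20876 + (5/3)*69)/(-22388 - 21902) = (20876 + 115)/(-44290) = 20991*(-1/44290) = -20991/44290 ≈ -0.47394)
(U - 38984)*(18153 - 9075) = (-20991/44290 - 38984)*(18153 - 9075) = -1726622351/44290*9078 = -7837138851189/22145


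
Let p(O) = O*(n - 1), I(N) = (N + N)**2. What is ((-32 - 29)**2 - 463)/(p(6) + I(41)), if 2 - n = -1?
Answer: 1629/3368 ≈ 0.48367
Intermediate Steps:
n = 3 (n = 2 - 1*(-1) = 2 + 1 = 3)
I(N) = 4*N**2 (I(N) = (2*N)**2 = 4*N**2)
p(O) = 2*O (p(O) = O*(3 - 1) = O*2 = 2*O)
((-32 - 29)**2 - 463)/(p(6) + I(41)) = ((-32 - 29)**2 - 463)/(2*6 + 4*41**2) = ((-61)**2 - 463)/(12 + 4*1681) = (3721 - 463)/(12 + 6724) = 3258/6736 = 3258*(1/6736) = 1629/3368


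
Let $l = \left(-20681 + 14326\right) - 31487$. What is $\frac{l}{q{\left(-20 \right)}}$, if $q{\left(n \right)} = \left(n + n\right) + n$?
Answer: $\frac{6307}{10} \approx 630.7$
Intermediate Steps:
$q{\left(n \right)} = 3 n$ ($q{\left(n \right)} = 2 n + n = 3 n$)
$l = -37842$ ($l = -6355 - 31487 = -37842$)
$\frac{l}{q{\left(-20 \right)}} = - \frac{37842}{3 \left(-20\right)} = - \frac{37842}{-60} = \left(-37842\right) \left(- \frac{1}{60}\right) = \frac{6307}{10}$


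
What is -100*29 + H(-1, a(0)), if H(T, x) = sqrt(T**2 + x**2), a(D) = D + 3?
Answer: -2900 + sqrt(10) ≈ -2896.8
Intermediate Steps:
a(D) = 3 + D
-100*29 + H(-1, a(0)) = -100*29 + sqrt((-1)**2 + (3 + 0)**2) = -2900 + sqrt(1 + 3**2) = -2900 + sqrt(1 + 9) = -2900 + sqrt(10)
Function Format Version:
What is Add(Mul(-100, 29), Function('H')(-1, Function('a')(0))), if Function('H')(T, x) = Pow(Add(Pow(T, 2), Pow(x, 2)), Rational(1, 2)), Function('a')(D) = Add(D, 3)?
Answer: Add(-2900, Pow(10, Rational(1, 2))) ≈ -2896.8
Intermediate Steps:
Function('a')(D) = Add(3, D)
Add(Mul(-100, 29), Function('H')(-1, Function('a')(0))) = Add(Mul(-100, 29), Pow(Add(Pow(-1, 2), Pow(Add(3, 0), 2)), Rational(1, 2))) = Add(-2900, Pow(Add(1, Pow(3, 2)), Rational(1, 2))) = Add(-2900, Pow(Add(1, 9), Rational(1, 2))) = Add(-2900, Pow(10, Rational(1, 2)))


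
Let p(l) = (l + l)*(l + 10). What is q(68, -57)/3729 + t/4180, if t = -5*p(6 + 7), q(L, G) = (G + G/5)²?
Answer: 636869/1180850 ≈ 0.53933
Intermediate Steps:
p(l) = 2*l*(10 + l) (p(l) = (2*l)*(10 + l) = 2*l*(10 + l))
q(L, G) = 36*G²/25 (q(L, G) = (G + G*(⅕))² = (G + G/5)² = (6*G/5)² = 36*G²/25)
t = -2990 (t = -10*(6 + 7)*(10 + (6 + 7)) = -10*13*(10 + 13) = -10*13*23 = -5*598 = -2990)
q(68, -57)/3729 + t/4180 = ((36/25)*(-57)²)/3729 - 2990/4180 = ((36/25)*3249)*(1/3729) - 2990*1/4180 = (116964/25)*(1/3729) - 299/418 = 38988/31075 - 299/418 = 636869/1180850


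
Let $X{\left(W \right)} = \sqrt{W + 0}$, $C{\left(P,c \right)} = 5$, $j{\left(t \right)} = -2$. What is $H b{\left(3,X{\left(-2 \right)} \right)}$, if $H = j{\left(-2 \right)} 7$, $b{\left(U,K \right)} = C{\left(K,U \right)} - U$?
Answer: $-28$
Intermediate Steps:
$X{\left(W \right)} = \sqrt{W}$
$b{\left(U,K \right)} = 5 - U$
$H = -14$ ($H = \left(-2\right) 7 = -14$)
$H b{\left(3,X{\left(-2 \right)} \right)} = - 14 \left(5 - 3\right) = \left(-14\right) 2 = -28$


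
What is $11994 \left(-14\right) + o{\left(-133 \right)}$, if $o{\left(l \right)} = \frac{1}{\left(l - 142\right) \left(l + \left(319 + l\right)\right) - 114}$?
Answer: $- \frac{2466518125}{14689} \approx -1.6792 \cdot 10^{5}$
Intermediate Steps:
$o{\left(l \right)} = \frac{1}{-114 + \left(-142 + l\right) \left(319 + 2 l\right)}$ ($o{\left(l \right)} = \frac{1}{\left(-142 + l\right) \left(319 + 2 l\right) - 114} = \frac{1}{-114 + \left(-142 + l\right) \left(319 + 2 l\right)}$)
$11994 \left(-14\right) + o{\left(-133 \right)} = 11994 \left(-14\right) + \frac{1}{-45412 + 2 \left(-133\right)^{2} + 35 \left(-133\right)} = -167916 + \frac{1}{-45412 + 2 \cdot 17689 - 4655} = -167916 + \frac{1}{-45412 + 35378 - 4655} = -167916 + \frac{1}{-14689} = -167916 - \frac{1}{14689} = - \frac{2466518125}{14689}$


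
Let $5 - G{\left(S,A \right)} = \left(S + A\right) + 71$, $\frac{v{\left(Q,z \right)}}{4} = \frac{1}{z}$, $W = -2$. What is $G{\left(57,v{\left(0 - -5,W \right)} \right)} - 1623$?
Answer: $-1744$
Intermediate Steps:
$v{\left(Q,z \right)} = \frac{4}{z}$
$G{\left(S,A \right)} = -66 - A - S$ ($G{\left(S,A \right)} = 5 - \left(\left(S + A\right) + 71\right) = 5 - \left(\left(A + S\right) + 71\right) = 5 - \left(71 + A + S\right) = -66 - A - S$)
$G{\left(57,v{\left(0 - -5,W \right)} \right)} - 1623 = \left(-66 - \frac{4}{-2} - 57\right) - 1623 = \left(-66 - 4 \left(- \frac{1}{2}\right) - 57\right) - 1623 = \left(-66 - -2 - 57\right) - 1623 = \left(-66 + 2 - 57\right) - 1623 = -121 - 1623 = -1744$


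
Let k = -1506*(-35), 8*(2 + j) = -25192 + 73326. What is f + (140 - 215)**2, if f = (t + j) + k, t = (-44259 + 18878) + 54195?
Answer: 372655/4 ≈ 93164.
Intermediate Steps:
t = 28814 (t = -25381 + 54195 = 28814)
j = 24059/4 (j = -2 + (-25192 + 73326)/8 = -2 + (1/8)*48134 = -2 + 24067/4 = 24059/4 ≈ 6014.8)
k = 52710
f = 350155/4 (f = (28814 + 24059/4) + 52710 = 139315/4 + 52710 = 350155/4 ≈ 87539.)
f + (140 - 215)**2 = 350155/4 + (140 - 215)**2 = 350155/4 + (-75)**2 = 350155/4 + 5625 = 372655/4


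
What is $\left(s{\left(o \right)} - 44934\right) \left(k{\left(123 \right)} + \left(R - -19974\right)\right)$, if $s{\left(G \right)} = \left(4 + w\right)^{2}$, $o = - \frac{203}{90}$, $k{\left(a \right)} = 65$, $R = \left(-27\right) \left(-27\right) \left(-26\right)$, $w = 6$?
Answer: $-48644890$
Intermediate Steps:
$R = -18954$ ($R = 729 \left(-26\right) = -18954$)
$o = - \frac{203}{90}$ ($o = \left(-203\right) \frac{1}{90} = - \frac{203}{90} \approx -2.2556$)
$s{\left(G \right)} = 100$ ($s{\left(G \right)} = \left(4 + 6\right)^{2} = 10^{2} = 100$)
$\left(s{\left(o \right)} - 44934\right) \left(k{\left(123 \right)} + \left(R - -19974\right)\right) = \left(100 - 44934\right) \left(65 - -1020\right) = - 44834 \left(65 + \left(-18954 + 19974\right)\right) = - 44834 \left(65 + 1020\right) = \left(-44834\right) 1085 = -48644890$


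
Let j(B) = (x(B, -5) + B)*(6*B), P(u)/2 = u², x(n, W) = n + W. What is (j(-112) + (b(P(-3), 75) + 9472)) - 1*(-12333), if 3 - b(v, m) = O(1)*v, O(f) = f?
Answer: 175678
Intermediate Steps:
x(n, W) = W + n
P(u) = 2*u²
b(v, m) = 3 - v
j(B) = 6*B*(-5 + 2*B) (j(B) = ((-5 + B) + B)*(6*B) = (-5 + 2*B)*(6*B) = 6*B*(-5 + 2*B))
(j(-112) + (b(P(-3), 75) + 9472)) - 1*(-12333) = (6*(-112)*(-5 + 2*(-112)) + ((3 - 2*(-3)²) + 9472)) - 1*(-12333) = (6*(-112)*(-5 - 224) + ((3 - 2*9) + 9472)) + 12333 = (6*(-112)*(-229) + ((3 - 1*18) + 9472)) + 12333 = (153888 + ((3 - 18) + 9472)) + 12333 = (153888 + (-15 + 9472)) + 12333 = (153888 + 9457) + 12333 = 163345 + 12333 = 175678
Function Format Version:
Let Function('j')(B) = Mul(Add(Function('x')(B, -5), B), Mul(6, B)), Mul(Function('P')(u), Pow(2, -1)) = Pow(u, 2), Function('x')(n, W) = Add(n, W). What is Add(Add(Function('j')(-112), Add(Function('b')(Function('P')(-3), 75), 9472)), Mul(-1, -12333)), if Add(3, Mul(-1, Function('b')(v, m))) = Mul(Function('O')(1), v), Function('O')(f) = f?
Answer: 175678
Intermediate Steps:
Function('x')(n, W) = Add(W, n)
Function('P')(u) = Mul(2, Pow(u, 2))
Function('b')(v, m) = Add(3, Mul(-1, v)) (Function('b')(v, m) = Add(3, Mul(-1, Mul(1, v))) = Add(3, Mul(-1, v)))
Function('j')(B) = Mul(6, B, Add(-5, Mul(2, B))) (Function('j')(B) = Mul(Add(Add(-5, B), B), Mul(6, B)) = Mul(Add(-5, Mul(2, B)), Mul(6, B)) = Mul(6, B, Add(-5, Mul(2, B))))
Add(Add(Function('j')(-112), Add(Function('b')(Function('P')(-3), 75), 9472)), Mul(-1, -12333)) = Add(Add(Mul(6, -112, Add(-5, Mul(2, -112))), Add(Add(3, Mul(-1, Mul(2, Pow(-3, 2)))), 9472)), Mul(-1, -12333)) = Add(Add(Mul(6, -112, Add(-5, -224)), Add(Add(3, Mul(-1, Mul(2, 9))), 9472)), 12333) = Add(Add(Mul(6, -112, -229), Add(Add(3, Mul(-1, 18)), 9472)), 12333) = Add(Add(153888, Add(Add(3, -18), 9472)), 12333) = Add(Add(153888, Add(-15, 9472)), 12333) = Add(Add(153888, 9457), 12333) = Add(163345, 12333) = 175678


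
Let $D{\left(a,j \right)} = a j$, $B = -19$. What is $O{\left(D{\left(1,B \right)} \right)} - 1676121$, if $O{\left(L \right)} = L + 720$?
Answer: $-1675420$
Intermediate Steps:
$O{\left(L \right)} = 720 + L$
$O{\left(D{\left(1,B \right)} \right)} - 1676121 = \left(720 + 1 \left(-19\right)\right) - 1676121 = \left(720 - 19\right) - 1676121 = 701 - 1676121 = -1675420$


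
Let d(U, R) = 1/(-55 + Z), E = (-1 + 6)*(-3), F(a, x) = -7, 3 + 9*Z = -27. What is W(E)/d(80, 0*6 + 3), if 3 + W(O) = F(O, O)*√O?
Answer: 175 + 1225*I*√15/3 ≈ 175.0 + 1581.5*I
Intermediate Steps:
Z = -10/3 (Z = -⅓ + (⅑)*(-27) = -⅓ - 3 = -10/3 ≈ -3.3333)
E = -15 (E = 5*(-3) = -15)
d(U, R) = -3/175 (d(U, R) = 1/(-55 - 10/3) = 1/(-175/3) = -3/175)
W(O) = -3 - 7*√O
W(E)/d(80, 0*6 + 3) = (-3 - 7*I*√15)/(-3/175) = (-3 - 7*I*√15)*(-175/3) = 175 + 1225*I*√15/3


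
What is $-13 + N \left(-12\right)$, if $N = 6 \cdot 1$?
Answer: $-85$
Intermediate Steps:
$N = 6$
$-13 + N \left(-12\right) = -13 + 6 \left(-12\right) = -13 - 72 = -85$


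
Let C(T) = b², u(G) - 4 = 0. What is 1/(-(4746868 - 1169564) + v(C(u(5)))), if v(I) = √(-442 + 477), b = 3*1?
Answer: -3577304/12797103908381 - √35/12797103908381 ≈ -2.7954e-7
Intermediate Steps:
u(G) = 4 (u(G) = 4 + 0 = 4)
b = 3
C(T) = 9 (C(T) = 3² = 9)
v(I) = √35
1/(-(4746868 - 1169564) + v(C(u(5)))) = 1/(-(4746868 - 1169564) + √35) = 1/(-1*3577304 + √35) = 1/(-3577304 + √35)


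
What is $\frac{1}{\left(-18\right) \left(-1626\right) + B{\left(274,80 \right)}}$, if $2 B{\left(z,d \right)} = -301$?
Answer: $\frac{2}{58235} \approx 3.4344 \cdot 10^{-5}$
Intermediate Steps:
$B{\left(z,d \right)} = - \frac{301}{2}$ ($B{\left(z,d \right)} = \frac{1}{2} \left(-301\right) = - \frac{301}{2}$)
$\frac{1}{\left(-18\right) \left(-1626\right) + B{\left(274,80 \right)}} = \frac{1}{\left(-18\right) \left(-1626\right) - \frac{301}{2}} = \frac{1}{29268 - \frac{301}{2}} = \frac{1}{\frac{58235}{2}} = \frac{2}{58235}$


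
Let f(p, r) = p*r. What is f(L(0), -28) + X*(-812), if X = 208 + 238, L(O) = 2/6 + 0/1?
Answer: -1086484/3 ≈ -3.6216e+5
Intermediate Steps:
L(O) = ⅓ (L(O) = 2*(⅙) + 0*1 = ⅓ + 0 = ⅓)
X = 446
f(L(0), -28) + X*(-812) = (⅓)*(-28) + 446*(-812) = -28/3 - 362152 = -1086484/3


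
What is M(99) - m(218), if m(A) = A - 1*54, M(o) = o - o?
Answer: -164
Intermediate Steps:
M(o) = 0
m(A) = -54 + A (m(A) = A - 54 = -54 + A)
M(99) - m(218) = 0 - (-54 + 218) = 0 - 1*164 = 0 - 164 = -164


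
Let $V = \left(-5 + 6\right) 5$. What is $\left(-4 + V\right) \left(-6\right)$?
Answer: $-6$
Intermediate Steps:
$V = 5$ ($V = 1 \cdot 5 = 5$)
$\left(-4 + V\right) \left(-6\right) = \left(-4 + 5\right) \left(-6\right) = 1 \left(-6\right) = -6$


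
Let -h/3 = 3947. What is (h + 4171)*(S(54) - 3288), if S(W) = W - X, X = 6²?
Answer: 25080900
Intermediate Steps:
X = 36
h = -11841 (h = -3*3947 = -11841)
S(W) = -36 + W (S(W) = W - 1*36 = W - 36 = -36 + W)
(h + 4171)*(S(54) - 3288) = (-11841 + 4171)*((-36 + 54) - 3288) = -7670*(18 - 3288) = -7670*(-3270) = 25080900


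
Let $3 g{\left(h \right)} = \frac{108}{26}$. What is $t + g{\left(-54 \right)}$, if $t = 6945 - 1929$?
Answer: $\frac{65226}{13} \approx 5017.4$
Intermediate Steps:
$g{\left(h \right)} = \frac{18}{13}$ ($g{\left(h \right)} = \frac{108 \cdot \frac{1}{26}}{3} = \frac{1}{3} \cdot \frac{54}{13} = \frac{18}{13}$)
$t = 5016$
$t + g{\left(-54 \right)} = 5016 + \frac{18}{13} = \frac{65226}{13}$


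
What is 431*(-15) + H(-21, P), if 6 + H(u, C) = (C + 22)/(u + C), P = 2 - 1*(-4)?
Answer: -97093/15 ≈ -6472.9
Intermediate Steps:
P = 6 (P = 2 + 4 = 6)
H(u, C) = -6 + (22 + C)/(C + u) (H(u, C) = -6 + (C + 22)/(u + C) = -6 + (22 + C)/(C + u))
431*(-15) + H(-21, P) = 431*(-15) + (22 - 6*(-21) - 5*6)/(6 - 21) = -6465 + (22 + 126 - 30)/(-15) = -6465 - 1/15*118 = -6465 - 118/15 = -97093/15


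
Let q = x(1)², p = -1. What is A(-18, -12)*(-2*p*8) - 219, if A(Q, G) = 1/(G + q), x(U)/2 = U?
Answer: -221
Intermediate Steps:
x(U) = 2*U
q = 4 (q = (2*1)² = 2² = 4)
A(Q, G) = 1/(4 + G) (A(Q, G) = 1/(G + 4) = 1/(4 + G))
A(-18, -12)*(-2*p*8) - 219 = (-2*(-1)*8)/(4 - 12) - 219 = (2*8)/(-8) - 219 = -⅛*16 - 219 = -2 - 219 = -221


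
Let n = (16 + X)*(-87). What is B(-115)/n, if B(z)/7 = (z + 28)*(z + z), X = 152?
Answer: -115/12 ≈ -9.5833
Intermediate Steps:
B(z) = 14*z*(28 + z) (B(z) = 7*((z + 28)*(z + z)) = 7*((28 + z)*(2*z)) = 7*(2*z*(28 + z)) = 14*z*(28 + z))
n = -14616 (n = (16 + 152)*(-87) = 168*(-87) = -14616)
B(-115)/n = (14*(-115)*(28 - 115))/(-14616) = (14*(-115)*(-87))*(-1/14616) = 140070*(-1/14616) = -115/12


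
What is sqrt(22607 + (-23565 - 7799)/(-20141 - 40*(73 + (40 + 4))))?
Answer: 21*sqrt(31584002691)/24821 ≈ 150.36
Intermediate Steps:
sqrt(22607 + (-23565 - 7799)/(-20141 - 40*(73 + (40 + 4)))) = sqrt(22607 - 31364/(-20141 - 40*(73 + 44))) = sqrt(22607 - 31364/(-20141 - 40*117)) = sqrt(22607 - 31364/(-20141 - 4680)) = sqrt(22607 - 31364/(-24821)) = sqrt(22607 - 31364*(-1/24821)) = sqrt(22607 + 31364/24821) = sqrt(561159711/24821) = 21*sqrt(31584002691)/24821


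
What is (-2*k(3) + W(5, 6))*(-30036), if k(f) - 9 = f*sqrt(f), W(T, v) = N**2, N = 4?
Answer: 60072 + 180216*sqrt(3) ≈ 3.7222e+5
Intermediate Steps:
W(T, v) = 16 (W(T, v) = 4**2 = 16)
k(f) = 9 + f**(3/2) (k(f) = 9 + f*sqrt(f) = 9 + f**(3/2))
(-2*k(3) + W(5, 6))*(-30036) = (-2*(9 + 3**(3/2)) + 16)*(-30036) = (-2*(9 + 3*sqrt(3)) + 16)*(-30036) = ((-18 - 6*sqrt(3)) + 16)*(-30036) = (-2 - 6*sqrt(3))*(-30036) = 60072 + 180216*sqrt(3)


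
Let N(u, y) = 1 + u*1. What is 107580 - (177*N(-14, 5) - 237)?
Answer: 110118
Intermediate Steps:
N(u, y) = 1 + u
107580 - (177*N(-14, 5) - 237) = 107580 - (177*(1 - 14) - 237) = 107580 - (177*(-13) - 237) = 107580 - (-2301 - 237) = 107580 - 1*(-2538) = 107580 + 2538 = 110118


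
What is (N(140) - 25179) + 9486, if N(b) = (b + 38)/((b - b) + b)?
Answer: -1098421/70 ≈ -15692.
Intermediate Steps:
N(b) = (38 + b)/b (N(b) = (38 + b)/(0 + b) = (38 + b)/b)
(N(140) - 25179) + 9486 = ((38 + 140)/140 - 25179) + 9486 = ((1/140)*178 - 25179) + 9486 = (89/70 - 25179) + 9486 = -1762441/70 + 9486 = -1098421/70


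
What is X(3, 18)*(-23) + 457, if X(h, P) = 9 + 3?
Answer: 181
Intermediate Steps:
X(h, P) = 12
X(3, 18)*(-23) + 457 = 12*(-23) + 457 = -276 + 457 = 181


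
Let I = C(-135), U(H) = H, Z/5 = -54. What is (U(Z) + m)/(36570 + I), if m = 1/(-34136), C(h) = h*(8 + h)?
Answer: -9216721/1833615240 ≈ -0.0050265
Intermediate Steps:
Z = -270 (Z = 5*(-54) = -270)
I = 17145 (I = -135*(8 - 135) = -135*(-127) = 17145)
m = -1/34136 ≈ -2.9295e-5
(U(Z) + m)/(36570 + I) = (-270 - 1/34136)/(36570 + 17145) = -9216721/34136/53715 = -9216721/34136*1/53715 = -9216721/1833615240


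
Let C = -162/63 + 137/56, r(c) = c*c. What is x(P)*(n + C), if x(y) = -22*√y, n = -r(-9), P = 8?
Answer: 7139*√2/2 ≈ 5048.0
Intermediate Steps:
r(c) = c²
n = -81 (n = -1*(-9)² = -1*81 = -81)
C = -⅛ (C = -162*1/63 + 137*(1/56) = -18/7 + 137/56 = -⅛ ≈ -0.12500)
x(P)*(n + C) = (-44*√2)*(-81 - ⅛) = -44*√2*(-649/8) = 7139*√2/2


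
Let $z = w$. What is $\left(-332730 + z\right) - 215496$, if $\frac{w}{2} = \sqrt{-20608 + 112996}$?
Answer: $-548226 + 4 \sqrt{23097} \approx -5.4762 \cdot 10^{5}$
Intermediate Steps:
$w = 4 \sqrt{23097}$ ($w = 2 \sqrt{-20608 + 112996} = 2 \sqrt{92388} = 2 \cdot 2 \sqrt{23097} = 4 \sqrt{23097} \approx 607.91$)
$z = 4 \sqrt{23097} \approx 607.91$
$\left(-332730 + z\right) - 215496 = \left(-332730 + 4 \sqrt{23097}\right) - 215496 = -548226 + 4 \sqrt{23097}$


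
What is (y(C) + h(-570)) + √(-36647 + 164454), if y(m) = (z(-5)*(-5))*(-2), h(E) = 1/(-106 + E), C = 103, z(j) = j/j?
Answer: 6759/676 + √127807 ≈ 367.50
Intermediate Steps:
z(j) = 1
y(m) = 10 (y(m) = (1*(-5))*(-2) = -5*(-2) = 10)
(y(C) + h(-570)) + √(-36647 + 164454) = (10 + 1/(-106 - 570)) + √(-36647 + 164454) = (10 + 1/(-676)) + √127807 = (10 - 1/676) + √127807 = 6759/676 + √127807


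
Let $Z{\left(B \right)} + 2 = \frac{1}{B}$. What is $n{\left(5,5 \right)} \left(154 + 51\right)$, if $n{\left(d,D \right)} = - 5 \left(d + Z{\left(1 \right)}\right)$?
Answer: $-4100$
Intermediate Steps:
$Z{\left(B \right)} = -2 + \frac{1}{B}$
$n{\left(d,D \right)} = 5 - 5 d$ ($n{\left(d,D \right)} = - 5 \left(d - \left(2 - 1^{-1}\right)\right) = - 5 \left(d + \left(-2 + 1\right)\right) = - 5 \left(d - 1\right) = - 5 \left(-1 + d\right) = 5 - 5 d$)
$n{\left(5,5 \right)} \left(154 + 51\right) = \left(5 - 25\right) \left(154 + 51\right) = \left(5 - 25\right) 205 = \left(-20\right) 205 = -4100$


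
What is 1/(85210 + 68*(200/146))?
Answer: 73/6227130 ≈ 1.1723e-5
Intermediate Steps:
1/(85210 + 68*(200/146)) = 1/(85210 + 68*(200*(1/146))) = 1/(85210 + 68*(100/73)) = 1/(85210 + 6800/73) = 1/(6227130/73) = 73/6227130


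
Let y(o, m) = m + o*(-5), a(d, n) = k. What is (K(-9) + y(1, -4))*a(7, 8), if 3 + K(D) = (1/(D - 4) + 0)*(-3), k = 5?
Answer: -765/13 ≈ -58.846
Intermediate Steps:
a(d, n) = 5
y(o, m) = m - 5*o
K(D) = -3 - 3/(-4 + D) (K(D) = -3 + (1/(D - 4) + 0)*(-3) = -3 + (1/(-4 + D) + 0)*(-3) = -3 - 3/(-4 + D))
(K(-9) + y(1, -4))*a(7, 8) = (3*(3 - 1*(-9))/(-4 - 9) + (-4 - 5*1))*5 = (3*(3 + 9)/(-13) + (-4 - 5))*5 = (3*(-1/13)*12 - 9)*5 = (-36/13 - 9)*5 = -153/13*5 = -765/13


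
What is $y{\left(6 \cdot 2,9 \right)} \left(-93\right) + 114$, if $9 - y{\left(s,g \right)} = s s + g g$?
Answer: $20202$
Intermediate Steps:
$y{\left(s,g \right)} = 9 - g^{2} - s^{2}$ ($y{\left(s,g \right)} = 9 - \left(s s + g g\right) = 9 - \left(s^{2} + g^{2}\right) = 9 - \left(g^{2} + s^{2}\right) = 9 - g^{2} - s^{2}$)
$y{\left(6 \cdot 2,9 \right)} \left(-93\right) + 114 = \left(9 - 9^{2} - \left(6 \cdot 2\right)^{2}\right) \left(-93\right) + 114 = \left(9 - 81 - 12^{2}\right) \left(-93\right) + 114 = \left(9 - 81 - 144\right) \left(-93\right) + 114 = \left(-216\right) \left(-93\right) + 114 = 20088 + 114 = 20202$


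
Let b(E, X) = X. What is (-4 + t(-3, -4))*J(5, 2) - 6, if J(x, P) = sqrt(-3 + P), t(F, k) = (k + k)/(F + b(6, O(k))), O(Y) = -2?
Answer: -6 - 12*I/5 ≈ -6.0 - 2.4*I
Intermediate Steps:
t(F, k) = 2*k/(-2 + F) (t(F, k) = (k + k)/(F - 2) = (2*k)/(-2 + F) = 2*k/(-2 + F))
(-4 + t(-3, -4))*J(5, 2) - 6 = (-4 + 2*(-4)/(-2 - 3))*sqrt(-3 + 2) - 6 = (-4 + 2*(-4)/(-5))*sqrt(-1) - 6 = (-4 + 2*(-4)*(-1/5))*I - 6 = (-4 + 8/5)*I - 6 = -12*I/5 - 6 = -6 - 12*I/5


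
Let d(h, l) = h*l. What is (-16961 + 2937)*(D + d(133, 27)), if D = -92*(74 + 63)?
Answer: 126398312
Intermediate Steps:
D = -12604 (D = -92*137 = -12604)
(-16961 + 2937)*(D + d(133, 27)) = (-16961 + 2937)*(-12604 + 133*27) = -14024*(-12604 + 3591) = -14024*(-9013) = 126398312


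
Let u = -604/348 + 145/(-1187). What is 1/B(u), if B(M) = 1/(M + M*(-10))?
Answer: 575556/34423 ≈ 16.720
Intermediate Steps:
u = -191852/103269 (u = -604*1/348 + 145*(-1/1187) = -151/87 - 145/1187 = -191852/103269 ≈ -1.8578)
B(M) = -1/(9*M) (B(M) = 1/(M - 10*M) = 1/(-9*M) = -1/(9*M))
1/B(u) = 1/(-1/(9*(-191852/103269))) = 1/(-1/9*(-103269/191852)) = 1/(34423/575556) = 575556/34423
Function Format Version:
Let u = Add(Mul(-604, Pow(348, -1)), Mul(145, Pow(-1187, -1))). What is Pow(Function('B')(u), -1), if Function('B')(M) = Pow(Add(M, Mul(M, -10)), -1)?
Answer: Rational(575556, 34423) ≈ 16.720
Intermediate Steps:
u = Rational(-191852, 103269) (u = Add(Mul(-604, Rational(1, 348)), Mul(145, Rational(-1, 1187))) = Add(Rational(-151, 87), Rational(-145, 1187)) = Rational(-191852, 103269) ≈ -1.8578)
Function('B')(M) = Mul(Rational(-1, 9), Pow(M, -1)) (Function('B')(M) = Pow(Add(M, Mul(-10, M)), -1) = Pow(Mul(-9, M), -1) = Mul(Rational(-1, 9), Pow(M, -1)))
Pow(Function('B')(u), -1) = Pow(Mul(Rational(-1, 9), Pow(Rational(-191852, 103269), -1)), -1) = Pow(Mul(Rational(-1, 9), Rational(-103269, 191852)), -1) = Pow(Rational(34423, 575556), -1) = Rational(575556, 34423)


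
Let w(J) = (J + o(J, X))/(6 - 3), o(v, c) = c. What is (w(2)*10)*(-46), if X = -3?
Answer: 460/3 ≈ 153.33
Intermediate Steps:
w(J) = -1 + J/3 (w(J) = (J - 3)/(6 - 3) = (-3 + J)/3 = (-3 + J)*(⅓) = -1 + J/3)
(w(2)*10)*(-46) = ((-1 + (⅓)*2)*10)*(-46) = ((-1 + ⅔)*10)*(-46) = -⅓*10*(-46) = -10/3*(-46) = 460/3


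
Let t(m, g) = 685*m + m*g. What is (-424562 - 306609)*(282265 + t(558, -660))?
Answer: -216583817765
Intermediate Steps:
t(m, g) = 685*m + g*m
(-424562 - 306609)*(282265 + t(558, -660)) = (-424562 - 306609)*(282265 + 558*(685 - 660)) = -731171*(282265 + 558*25) = -731171*(282265 + 13950) = -731171*296215 = -216583817765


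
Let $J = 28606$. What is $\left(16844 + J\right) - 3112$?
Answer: $42338$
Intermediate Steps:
$\left(16844 + J\right) - 3112 = \left(16844 + 28606\right) - 3112 = 45450 - 3112 = 42338$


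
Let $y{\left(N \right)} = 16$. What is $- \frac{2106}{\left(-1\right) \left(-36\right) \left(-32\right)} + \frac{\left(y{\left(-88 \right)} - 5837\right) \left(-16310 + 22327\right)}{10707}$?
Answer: $- \frac{2240344529}{685248} \approx -3269.4$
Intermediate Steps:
$- \frac{2106}{\left(-1\right) \left(-36\right) \left(-32\right)} + \frac{\left(y{\left(-88 \right)} - 5837\right) \left(-16310 + 22327\right)}{10707} = - \frac{2106}{\left(-1\right) \left(-36\right) \left(-32\right)} + \frac{\left(16 - 5837\right) \left(-16310 + 22327\right)}{10707} = - \frac{2106}{36 \left(-32\right)} + \left(-5821\right) 6017 \cdot \frac{1}{10707} = - \frac{2106}{-1152} - \frac{35024957}{10707} = \left(-2106\right) \left(- \frac{1}{1152}\right) - \frac{35024957}{10707} = \frac{117}{64} - \frac{35024957}{10707} = - \frac{2240344529}{685248}$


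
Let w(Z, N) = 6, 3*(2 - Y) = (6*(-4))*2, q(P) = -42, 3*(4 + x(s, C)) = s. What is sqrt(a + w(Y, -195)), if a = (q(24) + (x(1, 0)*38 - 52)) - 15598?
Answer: 2*I*sqrt(35607)/3 ≈ 125.8*I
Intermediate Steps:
x(s, C) = -4 + s/3
Y = 18 (Y = 2 - 6*(-4)*2/3 = 2 - (-8)*2 = 2 - 1/3*(-48) = 2 + 16 = 18)
a = -47494/3 (a = (-42 + ((-4 + (1/3)*1)*38 - 52)) - 15598 = (-42 + ((-4 + 1/3)*38 - 52)) - 15598 = (-42 + (-11/3*38 - 52)) - 15598 = (-42 + (-418/3 - 52)) - 15598 = (-42 - 574/3) - 15598 = -700/3 - 15598 = -47494/3 ≈ -15831.)
sqrt(a + w(Y, -195)) = sqrt(-47494/3 + 6) = sqrt(-47476/3) = 2*I*sqrt(35607)/3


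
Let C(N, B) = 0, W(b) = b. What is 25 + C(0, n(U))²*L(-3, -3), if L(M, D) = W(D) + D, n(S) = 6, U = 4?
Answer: 25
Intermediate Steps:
L(M, D) = 2*D (L(M, D) = D + D = 2*D)
25 + C(0, n(U))²*L(-3, -3) = 25 + 0²*(2*(-3)) = 25 + 0*(-6) = 25 + 0 = 25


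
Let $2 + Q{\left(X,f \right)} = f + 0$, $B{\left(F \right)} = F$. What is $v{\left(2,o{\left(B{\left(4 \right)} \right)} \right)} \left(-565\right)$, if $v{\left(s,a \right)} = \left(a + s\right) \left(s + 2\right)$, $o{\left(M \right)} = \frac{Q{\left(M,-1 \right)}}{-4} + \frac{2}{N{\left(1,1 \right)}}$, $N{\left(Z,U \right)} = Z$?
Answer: $-10735$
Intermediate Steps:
$Q{\left(X,f \right)} = -2 + f$ ($Q{\left(X,f \right)} = -2 + \left(f + 0\right) = -2 + f$)
$o{\left(M \right)} = \frac{11}{4}$ ($o{\left(M \right)} = \frac{-2 - 1}{-4} + \frac{2}{1} = \left(-3\right) \left(- \frac{1}{4}\right) + 2 \cdot 1 = \frac{3}{4} + 2 = \frac{11}{4}$)
$v{\left(s,a \right)} = \left(2 + s\right) \left(a + s\right)$ ($v{\left(s,a \right)} = \left(a + s\right) \left(2 + s\right) = \left(2 + s\right) \left(a + s\right)$)
$v{\left(2,o{\left(B{\left(4 \right)} \right)} \right)} \left(-565\right) = \left(2^{2} + 2 \cdot \frac{11}{4} + 2 \cdot 2 + \frac{11}{4} \cdot 2\right) \left(-565\right) = \left(4 + \frac{11}{2} + 4 + \frac{11}{2}\right) \left(-565\right) = 19 \left(-565\right) = -10735$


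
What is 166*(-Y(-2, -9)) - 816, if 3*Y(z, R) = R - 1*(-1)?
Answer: -1120/3 ≈ -373.33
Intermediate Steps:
Y(z, R) = ⅓ + R/3 (Y(z, R) = (R - 1*(-1))/3 = (R + 1)/3 = (1 + R)/3 = ⅓ + R/3)
166*(-Y(-2, -9)) - 816 = 166*(-(⅓ + (⅓)*(-9))) - 816 = 166*(-(⅓ - 3)) - 816 = 166*(-1*(-8/3)) - 816 = 166*(8/3) - 816 = 1328/3 - 816 = -1120/3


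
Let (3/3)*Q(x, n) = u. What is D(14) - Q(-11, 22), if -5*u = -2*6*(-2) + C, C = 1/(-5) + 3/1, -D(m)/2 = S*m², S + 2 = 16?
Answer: -137066/25 ≈ -5482.6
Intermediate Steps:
S = 14 (S = -2 + 16 = 14)
D(m) = -28*m²
C = 14/5 (C = 1*(-⅕) + 3*1 = -⅕ + 3 = 14/5 ≈ 2.8000)
u = -134/25 (u = -(-2*6*(-2) + 14/5)/5 = -(-12*(-2) + 14/5)/5 = -(24 + 14/5)/5 = -⅕*134/5 = -134/25 ≈ -5.3600)
Q(x, n) = -134/25
D(14) - Q(-11, 22) = -28*14² - 1*(-134/25) = -28*196 + 134/25 = -5488 + 134/25 = -137066/25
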